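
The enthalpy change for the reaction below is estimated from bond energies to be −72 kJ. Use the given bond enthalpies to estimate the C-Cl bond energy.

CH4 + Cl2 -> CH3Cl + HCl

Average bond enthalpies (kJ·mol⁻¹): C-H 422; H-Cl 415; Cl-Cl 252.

Let D be the C-Cl bond energy.
Σ(broken) = 4×422 + 1×252 = 1940
Σ(formed) = 1×D + 3×422 + 1×415 = 1681 + D
ΔH = Σ(broken) − Σ(formed) = (1940) − (1681 + D) = +259 − D
Setting this equal to −72 kJ gives D = 331 kJ/mol.

D(C-Cl) ≈ 331 kJ/mol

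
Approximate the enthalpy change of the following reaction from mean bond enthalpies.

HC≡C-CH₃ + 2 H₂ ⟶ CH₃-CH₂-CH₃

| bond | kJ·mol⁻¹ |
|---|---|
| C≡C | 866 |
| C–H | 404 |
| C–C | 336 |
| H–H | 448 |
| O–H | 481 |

Bonds broken (reactants):
  C≡C: 1 × 866 = 866
  C–C: 1 × 336 = 336
  C–H: 4 × 404 = 1616
  H–H: 2 × 448 = 896
  Σ(broken) = 3714 kJ
Bonds formed (products):
  C–C: 2 × 336 = 672
  C–H: 8 × 404 = 3232
  Σ(formed) = 3904 kJ
ΔH = Σ(broken) − Σ(formed) = 3714 − 3904 = −190 kJ

ΔH ≈ −190 kJ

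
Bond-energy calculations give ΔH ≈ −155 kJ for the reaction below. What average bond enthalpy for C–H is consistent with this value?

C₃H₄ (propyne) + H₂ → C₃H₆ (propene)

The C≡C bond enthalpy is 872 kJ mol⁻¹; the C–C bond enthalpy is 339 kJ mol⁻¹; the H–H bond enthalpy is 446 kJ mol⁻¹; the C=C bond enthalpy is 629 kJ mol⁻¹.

D(C–H) ≈ 422 kJ/mol

Let D be the C–H bond energy.
Σ(broken) = 1×872 + 1×339 + 4×D + 1×446 = 1657 + 4D
Σ(formed) = 1×339 + 6×D + 1×629 = 968 + 6D
ΔH = Σ(broken) − Σ(formed) = (1657 + 4D) − (968 + 6D) = +689 − 2D
Setting this equal to −155 kJ gives 2D = 844, so D = 422 kJ/mol.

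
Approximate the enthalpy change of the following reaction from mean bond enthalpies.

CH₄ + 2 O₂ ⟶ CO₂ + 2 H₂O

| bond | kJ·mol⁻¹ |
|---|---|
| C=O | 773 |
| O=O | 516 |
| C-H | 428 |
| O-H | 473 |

Bonds broken (reactants):
  C-H: 4 × 428 = 1712
  O=O: 2 × 516 = 1032
  Σ(broken) = 2744 kJ
Bonds formed (products):
  C=O: 2 × 773 = 1546
  O-H: 4 × 473 = 1892
  Σ(formed) = 3438 kJ
ΔH = Σ(broken) − Σ(formed) = 2744 − 3438 = −694 kJ

ΔH ≈ −694 kJ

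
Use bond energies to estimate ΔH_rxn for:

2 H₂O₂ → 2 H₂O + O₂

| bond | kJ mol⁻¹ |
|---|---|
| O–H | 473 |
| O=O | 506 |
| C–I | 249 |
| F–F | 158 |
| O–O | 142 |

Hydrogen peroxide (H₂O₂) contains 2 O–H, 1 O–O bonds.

ΔH ≈ −222 kJ

Bonds broken (reactants):
  O–H: 4 × 473 = 1892
  O–O: 2 × 142 = 284
  Σ(broken) = 2176 kJ
Bonds formed (products):
  O–H: 4 × 473 = 1892
  O=O: 1 × 506 = 506
  Σ(formed) = 2398 kJ
ΔH = Σ(broken) − Σ(formed) = 2176 − 2398 = −222 kJ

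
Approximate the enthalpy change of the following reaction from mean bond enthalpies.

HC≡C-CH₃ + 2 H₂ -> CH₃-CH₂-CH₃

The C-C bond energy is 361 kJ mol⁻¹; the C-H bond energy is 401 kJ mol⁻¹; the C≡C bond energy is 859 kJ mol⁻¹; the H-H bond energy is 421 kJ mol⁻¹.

ΔH ≈ −264 kJ

Bonds broken (reactants):
  C≡C: 1 × 859 = 859
  C-C: 1 × 361 = 361
  C-H: 4 × 401 = 1604
  H-H: 2 × 421 = 842
  Σ(broken) = 3666 kJ
Bonds formed (products):
  C-C: 2 × 361 = 722
  C-H: 8 × 401 = 3208
  Σ(formed) = 3930 kJ
ΔH = Σ(broken) − Σ(formed) = 3666 − 3930 = −264 kJ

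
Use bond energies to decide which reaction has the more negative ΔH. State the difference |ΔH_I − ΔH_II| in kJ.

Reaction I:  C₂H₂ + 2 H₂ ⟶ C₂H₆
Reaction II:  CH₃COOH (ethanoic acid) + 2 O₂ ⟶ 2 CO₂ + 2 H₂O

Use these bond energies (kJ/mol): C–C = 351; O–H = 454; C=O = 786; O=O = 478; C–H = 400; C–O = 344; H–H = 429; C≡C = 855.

Reaction II, by 631 kJ

Reaction I:
  Bonds broken (reactants):
    C≡C: 1 × 855 = 855
    C–H: 2 × 400 = 800
    H–H: 2 × 429 = 858
    Σ(broken) = 2513 kJ
  Bonds formed (products):
    C–C: 1 × 351 = 351
    C–H: 6 × 400 = 2400
    Σ(formed) = 2751 kJ
  ΔH_I = 2513 − 2751 = −238 kJ
Reaction II:
  Bonds broken (reactants):
    C–C: 1 × 351 = 351
    C–H: 3 × 400 = 1200
    C–O: 1 × 344 = 344
    C=O: 1 × 786 = 786
    O–H: 1 × 454 = 454
    O=O: 2 × 478 = 956
    Σ(broken) = 4091 kJ
  Bonds formed (products):
    C=O: 4 × 786 = 3144
    O–H: 4 × 454 = 1816
    Σ(formed) = 4960 kJ
  ΔH_II = 4091 − 4960 = −869 kJ
ΔH_I − ΔH_II = +631 kJ, so reaction II has the more negative ΔH; |ΔH_I − ΔH_II| = 631 kJ.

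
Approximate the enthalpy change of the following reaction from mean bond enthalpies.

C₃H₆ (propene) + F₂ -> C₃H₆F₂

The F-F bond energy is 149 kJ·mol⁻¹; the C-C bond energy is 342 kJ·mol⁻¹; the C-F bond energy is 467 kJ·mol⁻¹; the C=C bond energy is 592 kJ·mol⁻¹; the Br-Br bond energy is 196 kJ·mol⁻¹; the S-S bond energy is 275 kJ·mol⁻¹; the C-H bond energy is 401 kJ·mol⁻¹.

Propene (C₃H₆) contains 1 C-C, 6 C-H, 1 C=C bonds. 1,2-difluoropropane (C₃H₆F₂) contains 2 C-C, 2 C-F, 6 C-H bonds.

ΔH ≈ −535 kJ

Bonds broken (reactants):
  C-C: 1 × 342 = 342
  C-H: 6 × 401 = 2406
  C=C: 1 × 592 = 592
  F-F: 1 × 149 = 149
  Σ(broken) = 3489 kJ
Bonds formed (products):
  C-C: 2 × 342 = 684
  C-F: 2 × 467 = 934
  C-H: 6 × 401 = 2406
  Σ(formed) = 4024 kJ
ΔH = Σ(broken) − Σ(formed) = 3489 − 4024 = −535 kJ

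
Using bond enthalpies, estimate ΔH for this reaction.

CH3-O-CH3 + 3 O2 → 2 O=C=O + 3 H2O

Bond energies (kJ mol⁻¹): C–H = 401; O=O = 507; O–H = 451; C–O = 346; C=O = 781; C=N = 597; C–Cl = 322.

ΔH ≈ −1211 kJ

Bonds broken (reactants):
  C–H: 6 × 401 = 2406
  C–O: 2 × 346 = 692
  O=O: 3 × 507 = 1521
  Σ(broken) = 4619 kJ
Bonds formed (products):
  C=O: 4 × 781 = 3124
  O–H: 6 × 451 = 2706
  Σ(formed) = 5830 kJ
ΔH = Σ(broken) − Σ(formed) = 4619 − 5830 = −1211 kJ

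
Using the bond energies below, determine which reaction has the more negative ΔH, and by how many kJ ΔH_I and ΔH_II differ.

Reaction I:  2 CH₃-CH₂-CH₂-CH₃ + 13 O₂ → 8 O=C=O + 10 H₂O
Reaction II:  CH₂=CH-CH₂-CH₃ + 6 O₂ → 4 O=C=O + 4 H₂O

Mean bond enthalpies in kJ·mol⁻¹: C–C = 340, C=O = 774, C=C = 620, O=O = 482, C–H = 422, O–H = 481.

Reaction I:
  Bonds broken (reactants):
    C–C: 6 × 340 = 2040
    C–H: 20 × 422 = 8440
    O=O: 13 × 482 = 6266
    Σ(broken) = 16746 kJ
  Bonds formed (products):
    C=O: 16 × 774 = 12384
    O–H: 20 × 481 = 9620
    Σ(formed) = 22004 kJ
  ΔH_I = 16746 − 22004 = −5258 kJ
Reaction II:
  Bonds broken (reactants):
    C–C: 2 × 340 = 680
    C–H: 8 × 422 = 3376
    C=C: 1 × 620 = 620
    O=O: 6 × 482 = 2892
    Σ(broken) = 7568 kJ
  Bonds formed (products):
    C=O: 8 × 774 = 6192
    O–H: 8 × 481 = 3848
    Σ(formed) = 10040 kJ
  ΔH_II = 7568 − 10040 = −2472 kJ
ΔH_I − ΔH_II = −2786 kJ, so reaction I has the more negative ΔH; |ΔH_I − ΔH_II| = 2786 kJ.

Reaction I, by 2786 kJ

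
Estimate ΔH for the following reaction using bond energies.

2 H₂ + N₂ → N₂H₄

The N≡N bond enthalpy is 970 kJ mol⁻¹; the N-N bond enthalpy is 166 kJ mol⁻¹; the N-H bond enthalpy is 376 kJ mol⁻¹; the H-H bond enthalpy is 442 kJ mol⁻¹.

Bonds broken (reactants):
  H-H: 2 × 442 = 884
  N≡N: 1 × 970 = 970
  Σ(broken) = 1854 kJ
Bonds formed (products):
  N-H: 4 × 376 = 1504
  N-N: 1 × 166 = 166
  Σ(formed) = 1670 kJ
ΔH = Σ(broken) − Σ(formed) = 1854 − 1670 = +184 kJ

ΔH ≈ +184 kJ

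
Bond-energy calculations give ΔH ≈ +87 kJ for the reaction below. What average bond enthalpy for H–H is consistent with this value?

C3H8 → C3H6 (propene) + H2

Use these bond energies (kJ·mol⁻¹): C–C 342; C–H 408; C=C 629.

Let D be the H–H bond energy.
Σ(broken) = 2×342 + 8×408 = 3948
Σ(formed) = 1×342 + 6×408 + 1×629 + 1×D = 3419 + D
ΔH = Σ(broken) − Σ(formed) = (3948) − (3419 + D) = +529 − D
Setting this equal to +87 kJ gives D = 442 kJ/mol.

D(H–H) ≈ 442 kJ/mol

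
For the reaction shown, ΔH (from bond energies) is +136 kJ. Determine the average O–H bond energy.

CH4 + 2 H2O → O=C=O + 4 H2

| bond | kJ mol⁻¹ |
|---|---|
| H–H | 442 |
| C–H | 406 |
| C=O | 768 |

Let D be the O–H bond energy.
Σ(broken) = 4×406 + 4×D = 1624 + 4D
Σ(formed) = 2×768 + 4×442 = 3304
ΔH = Σ(broken) − Σ(formed) = (1624 + 4D) − (3304) = −1680 + 4D
Setting this equal to +136 kJ gives 4D = 1816, so D = 454 kJ/mol.

D(O–H) ≈ 454 kJ/mol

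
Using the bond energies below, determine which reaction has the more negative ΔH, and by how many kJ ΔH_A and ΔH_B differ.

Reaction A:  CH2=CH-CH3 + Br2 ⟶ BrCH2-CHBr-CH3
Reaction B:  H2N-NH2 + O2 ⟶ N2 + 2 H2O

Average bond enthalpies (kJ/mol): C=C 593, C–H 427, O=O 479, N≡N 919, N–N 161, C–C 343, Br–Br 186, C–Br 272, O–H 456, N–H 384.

Reaction A:
  Bonds broken (reactants):
    Br–Br: 1 × 186 = 186
    C–C: 1 × 343 = 343
    C–H: 6 × 427 = 2562
    C=C: 1 × 593 = 593
    Σ(broken) = 3684 kJ
  Bonds formed (products):
    C–Br: 2 × 272 = 544
    C–C: 2 × 343 = 686
    C–H: 6 × 427 = 2562
    Σ(formed) = 3792 kJ
  ΔH_A = 3684 − 3792 = −108 kJ
Reaction B:
  Bonds broken (reactants):
    N–H: 4 × 384 = 1536
    N–N: 1 × 161 = 161
    O=O: 1 × 479 = 479
    Σ(broken) = 2176 kJ
  Bonds formed (products):
    N≡N: 1 × 919 = 919
    O–H: 4 × 456 = 1824
    Σ(formed) = 2743 kJ
  ΔH_B = 2176 − 2743 = −567 kJ
ΔH_A − ΔH_B = +459 kJ, so reaction B has the more negative ΔH; |ΔH_A − ΔH_B| = 459 kJ.

Reaction B, by 459 kJ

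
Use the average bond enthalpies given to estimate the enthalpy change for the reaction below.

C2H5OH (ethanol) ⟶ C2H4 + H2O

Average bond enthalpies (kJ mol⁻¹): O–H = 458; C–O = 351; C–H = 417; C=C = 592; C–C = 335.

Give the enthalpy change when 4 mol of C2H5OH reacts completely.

Bonds broken (reactants):
  C–C: 1 × 335 = 335
  C–H: 5 × 417 = 2085
  C–O: 1 × 351 = 351
  O–H: 1 × 458 = 458
  Σ(broken) = 3229 kJ
Bonds formed (products):
  C–H: 4 × 417 = 1668
  C=C: 1 × 592 = 592
  O–H: 2 × 458 = 916
  Σ(formed) = 3176 kJ
ΔH = Σ(broken) − Σ(formed) = 3229 − 3176 = +53 kJ
For 4× the reaction as written: 4 × (+53) = +212 kJ

ΔH = +212 kJ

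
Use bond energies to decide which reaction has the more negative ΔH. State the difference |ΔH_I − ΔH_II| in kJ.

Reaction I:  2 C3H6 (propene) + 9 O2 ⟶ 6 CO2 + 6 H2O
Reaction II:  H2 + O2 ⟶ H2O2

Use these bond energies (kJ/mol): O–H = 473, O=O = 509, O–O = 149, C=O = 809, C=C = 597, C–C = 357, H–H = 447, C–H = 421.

Reaction I, by 3704 kJ

Reaction I:
  Bonds broken (reactants):
    C–C: 2 × 357 = 714
    C–H: 12 × 421 = 5052
    C=C: 2 × 597 = 1194
    O=O: 9 × 509 = 4581
    Σ(broken) = 11541 kJ
  Bonds formed (products):
    C=O: 12 × 809 = 9708
    O–H: 12 × 473 = 5676
    Σ(formed) = 15384 kJ
  ΔH_I = 11541 − 15384 = −3843 kJ
Reaction II:
  Bonds broken (reactants):
    H–H: 1 × 447 = 447
    O=O: 1 × 509 = 509
    Σ(broken) = 956 kJ
  Bonds formed (products):
    O–H: 2 × 473 = 946
    O–O: 1 × 149 = 149
    Σ(formed) = 1095 kJ
  ΔH_II = 956 − 1095 = −139 kJ
ΔH_I − ΔH_II = −3704 kJ, so reaction I has the more negative ΔH; |ΔH_I − ΔH_II| = 3704 kJ.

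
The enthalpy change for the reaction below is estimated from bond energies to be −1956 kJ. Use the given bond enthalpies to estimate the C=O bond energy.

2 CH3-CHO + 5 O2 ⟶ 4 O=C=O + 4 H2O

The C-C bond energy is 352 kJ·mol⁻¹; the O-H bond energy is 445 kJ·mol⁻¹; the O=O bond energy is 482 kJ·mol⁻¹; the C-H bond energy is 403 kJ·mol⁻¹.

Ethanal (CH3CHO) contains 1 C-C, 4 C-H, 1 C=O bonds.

Let D be the C=O bond energy.
Σ(broken) = 2×352 + 8×403 + 2×D + 5×482 = 6338 + 2D
Σ(formed) = 8×D + 8×445 = 3560 + 8D
ΔH = Σ(broken) − Σ(formed) = (6338 + 2D) − (3560 + 8D) = +2778 − 6D
Setting this equal to −1956 kJ gives 6D = 4734, so D = 789 kJ/mol.

D(C=O) ≈ 789 kJ/mol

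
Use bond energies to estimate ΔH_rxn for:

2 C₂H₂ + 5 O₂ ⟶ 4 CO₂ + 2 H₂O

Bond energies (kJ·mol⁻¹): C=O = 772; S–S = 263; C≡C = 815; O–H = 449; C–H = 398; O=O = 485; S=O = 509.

ΔH ≈ −2325 kJ

Bonds broken (reactants):
  C≡C: 2 × 815 = 1630
  C–H: 4 × 398 = 1592
  O=O: 5 × 485 = 2425
  Σ(broken) = 5647 kJ
Bonds formed (products):
  C=O: 8 × 772 = 6176
  O–H: 4 × 449 = 1796
  Σ(formed) = 7972 kJ
ΔH = Σ(broken) − Σ(formed) = 5647 − 7972 = −2325 kJ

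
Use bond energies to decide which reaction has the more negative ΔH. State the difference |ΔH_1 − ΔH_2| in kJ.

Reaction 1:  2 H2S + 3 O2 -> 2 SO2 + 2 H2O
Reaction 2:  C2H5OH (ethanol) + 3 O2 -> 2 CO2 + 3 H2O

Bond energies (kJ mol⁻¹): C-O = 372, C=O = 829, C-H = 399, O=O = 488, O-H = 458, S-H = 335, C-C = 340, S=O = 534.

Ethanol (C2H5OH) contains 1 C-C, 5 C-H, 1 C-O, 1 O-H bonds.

Reaction 2, by 271 kJ

Reaction 1:
  Bonds broken (reactants):
    O=O: 3 × 488 = 1464
    S-H: 4 × 335 = 1340
    Σ(broken) = 2804 kJ
  Bonds formed (products):
    O-H: 4 × 458 = 1832
    S=O: 4 × 534 = 2136
    Σ(formed) = 3968 kJ
  ΔH_1 = 2804 − 3968 = −1164 kJ
Reaction 2:
  Bonds broken (reactants):
    C-C: 1 × 340 = 340
    C-H: 5 × 399 = 1995
    C-O: 1 × 372 = 372
    O-H: 1 × 458 = 458
    O=O: 3 × 488 = 1464
    Σ(broken) = 4629 kJ
  Bonds formed (products):
    C=O: 4 × 829 = 3316
    O-H: 6 × 458 = 2748
    Σ(formed) = 6064 kJ
  ΔH_2 = 4629 − 6064 = −1435 kJ
ΔH_1 − ΔH_2 = +271 kJ, so reaction 2 has the more negative ΔH; |ΔH_1 − ΔH_2| = 271 kJ.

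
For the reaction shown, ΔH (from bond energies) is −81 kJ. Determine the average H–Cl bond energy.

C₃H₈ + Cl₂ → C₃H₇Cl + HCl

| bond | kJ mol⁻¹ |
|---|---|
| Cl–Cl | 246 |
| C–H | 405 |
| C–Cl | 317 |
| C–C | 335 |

Let D be the H–Cl bond energy.
Σ(broken) = 2×335 + 8×405 + 1×246 = 4156
Σ(formed) = 2×335 + 1×317 + 7×405 + 1×D = 3822 + D
ΔH = Σ(broken) − Σ(formed) = (4156) − (3822 + D) = +334 − D
Setting this equal to −81 kJ gives D = 415 kJ/mol.

D(H–Cl) ≈ 415 kJ/mol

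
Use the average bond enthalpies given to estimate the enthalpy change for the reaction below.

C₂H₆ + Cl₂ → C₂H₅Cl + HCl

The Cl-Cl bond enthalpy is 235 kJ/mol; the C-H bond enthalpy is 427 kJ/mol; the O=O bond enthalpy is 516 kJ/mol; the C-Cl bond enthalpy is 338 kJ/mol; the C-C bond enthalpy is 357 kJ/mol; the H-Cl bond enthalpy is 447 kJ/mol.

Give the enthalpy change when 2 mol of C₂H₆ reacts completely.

ΔH = −246 kJ

Bonds broken (reactants):
  C-C: 1 × 357 = 357
  C-H: 6 × 427 = 2562
  Cl-Cl: 1 × 235 = 235
  Σ(broken) = 3154 kJ
Bonds formed (products):
  C-C: 1 × 357 = 357
  C-Cl: 1 × 338 = 338
  C-H: 5 × 427 = 2135
  H-Cl: 1 × 447 = 447
  Σ(formed) = 3277 kJ
ΔH = Σ(broken) − Σ(formed) = 3154 − 3277 = −123 kJ
For 2× the reaction as written: 2 × (−123) = −246 kJ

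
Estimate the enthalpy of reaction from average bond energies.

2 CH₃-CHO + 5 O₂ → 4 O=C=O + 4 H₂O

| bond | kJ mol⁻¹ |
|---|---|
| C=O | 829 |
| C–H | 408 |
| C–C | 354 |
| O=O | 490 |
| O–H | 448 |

Bonds broken (reactants):
  C–C: 2 × 354 = 708
  C–H: 8 × 408 = 3264
  C=O: 2 × 829 = 1658
  O=O: 5 × 490 = 2450
  Σ(broken) = 8080 kJ
Bonds formed (products):
  C=O: 8 × 829 = 6632
  O–H: 8 × 448 = 3584
  Σ(formed) = 10216 kJ
ΔH = Σ(broken) − Σ(formed) = 8080 − 10216 = −2136 kJ

ΔH ≈ −2136 kJ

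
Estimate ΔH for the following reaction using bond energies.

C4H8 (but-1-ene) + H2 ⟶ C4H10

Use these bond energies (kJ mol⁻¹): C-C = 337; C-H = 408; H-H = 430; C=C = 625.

Bonds broken (reactants):
  C-C: 2 × 337 = 674
  C-H: 8 × 408 = 3264
  C=C: 1 × 625 = 625
  H-H: 1 × 430 = 430
  Σ(broken) = 4993 kJ
Bonds formed (products):
  C-C: 3 × 337 = 1011
  C-H: 10 × 408 = 4080
  Σ(formed) = 5091 kJ
ΔH = Σ(broken) − Σ(formed) = 4993 − 5091 = −98 kJ

ΔH ≈ −98 kJ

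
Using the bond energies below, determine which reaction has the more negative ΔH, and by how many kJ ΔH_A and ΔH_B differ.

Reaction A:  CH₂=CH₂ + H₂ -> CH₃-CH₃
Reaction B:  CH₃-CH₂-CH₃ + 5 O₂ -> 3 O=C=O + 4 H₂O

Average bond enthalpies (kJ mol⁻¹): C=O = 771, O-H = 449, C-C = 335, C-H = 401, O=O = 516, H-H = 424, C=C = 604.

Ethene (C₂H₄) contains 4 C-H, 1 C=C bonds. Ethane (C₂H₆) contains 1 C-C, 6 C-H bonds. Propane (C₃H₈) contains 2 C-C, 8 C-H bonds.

Reaction B, by 1651 kJ

Reaction A:
  Bonds broken (reactants):
    C-H: 4 × 401 = 1604
    C=C: 1 × 604 = 604
    H-H: 1 × 424 = 424
    Σ(broken) = 2632 kJ
  Bonds formed (products):
    C-C: 1 × 335 = 335
    C-H: 6 × 401 = 2406
    Σ(formed) = 2741 kJ
  ΔH_A = 2632 − 2741 = −109 kJ
Reaction B:
  Bonds broken (reactants):
    C-C: 2 × 335 = 670
    C-H: 8 × 401 = 3208
    O=O: 5 × 516 = 2580
    Σ(broken) = 6458 kJ
  Bonds formed (products):
    C=O: 6 × 771 = 4626
    O-H: 8 × 449 = 3592
    Σ(formed) = 8218 kJ
  ΔH_B = 6458 − 8218 = −1760 kJ
ΔH_A − ΔH_B = +1651 kJ, so reaction B has the more negative ΔH; |ΔH_A − ΔH_B| = 1651 kJ.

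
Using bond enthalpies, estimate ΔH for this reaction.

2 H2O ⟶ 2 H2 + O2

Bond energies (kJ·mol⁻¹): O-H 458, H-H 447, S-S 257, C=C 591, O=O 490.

Bonds broken (reactants):
  O-H: 4 × 458 = 1832
  Σ(broken) = 1832 kJ
Bonds formed (products):
  H-H: 2 × 447 = 894
  O=O: 1 × 490 = 490
  Σ(formed) = 1384 kJ
ΔH = Σ(broken) − Σ(formed) = 1832 − 1384 = +448 kJ

ΔH ≈ +448 kJ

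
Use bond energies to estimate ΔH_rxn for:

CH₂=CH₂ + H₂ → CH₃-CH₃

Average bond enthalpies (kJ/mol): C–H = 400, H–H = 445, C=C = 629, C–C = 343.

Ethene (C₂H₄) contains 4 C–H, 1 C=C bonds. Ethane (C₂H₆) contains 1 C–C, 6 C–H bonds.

ΔH ≈ −69 kJ

Bonds broken (reactants):
  C–H: 4 × 400 = 1600
  C=C: 1 × 629 = 629
  H–H: 1 × 445 = 445
  Σ(broken) = 2674 kJ
Bonds formed (products):
  C–C: 1 × 343 = 343
  C–H: 6 × 400 = 2400
  Σ(formed) = 2743 kJ
ΔH = Σ(broken) − Σ(formed) = 2674 − 2743 = −69 kJ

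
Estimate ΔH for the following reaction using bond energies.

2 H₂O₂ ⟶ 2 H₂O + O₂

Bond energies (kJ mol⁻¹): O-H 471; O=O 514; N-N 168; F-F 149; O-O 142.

ΔH ≈ −230 kJ

Bonds broken (reactants):
  O-H: 4 × 471 = 1884
  O-O: 2 × 142 = 284
  Σ(broken) = 2168 kJ
Bonds formed (products):
  O-H: 4 × 471 = 1884
  O=O: 1 × 514 = 514
  Σ(formed) = 2398 kJ
ΔH = Σ(broken) − Σ(formed) = 2168 − 2398 = −230 kJ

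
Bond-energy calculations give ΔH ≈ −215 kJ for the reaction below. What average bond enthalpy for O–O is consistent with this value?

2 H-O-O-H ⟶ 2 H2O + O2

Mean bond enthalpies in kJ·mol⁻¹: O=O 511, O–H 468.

D(O–O) ≈ 148 kJ/mol

Let D be the O–O bond energy.
Σ(broken) = 4×468 + 2×D = 1872 + 2D
Σ(formed) = 4×468 + 1×511 = 2383
ΔH = Σ(broken) − Σ(formed) = (1872 + 2D) − (2383) = −511 + 2D
Setting this equal to −215 kJ gives 2D = 296, so D = 148 kJ/mol.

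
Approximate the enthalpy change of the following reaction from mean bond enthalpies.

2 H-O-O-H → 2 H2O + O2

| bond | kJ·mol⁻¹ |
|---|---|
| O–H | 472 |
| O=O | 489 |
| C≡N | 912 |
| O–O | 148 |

Bonds broken (reactants):
  O–H: 4 × 472 = 1888
  O–O: 2 × 148 = 296
  Σ(broken) = 2184 kJ
Bonds formed (products):
  O–H: 4 × 472 = 1888
  O=O: 1 × 489 = 489
  Σ(formed) = 2377 kJ
ΔH = Σ(broken) − Σ(formed) = 2184 − 2377 = −193 kJ

ΔH ≈ −193 kJ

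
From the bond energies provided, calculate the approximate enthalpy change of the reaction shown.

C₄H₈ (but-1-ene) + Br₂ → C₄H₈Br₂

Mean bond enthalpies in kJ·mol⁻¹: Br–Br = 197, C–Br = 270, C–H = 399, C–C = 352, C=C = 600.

Bonds broken (reactants):
  Br–Br: 1 × 197 = 197
  C–C: 2 × 352 = 704
  C–H: 8 × 399 = 3192
  C=C: 1 × 600 = 600
  Σ(broken) = 4693 kJ
Bonds formed (products):
  C–Br: 2 × 270 = 540
  C–C: 3 × 352 = 1056
  C–H: 8 × 399 = 3192
  Σ(formed) = 4788 kJ
ΔH = Σ(broken) − Σ(formed) = 4693 − 4788 = −95 kJ

ΔH ≈ −95 kJ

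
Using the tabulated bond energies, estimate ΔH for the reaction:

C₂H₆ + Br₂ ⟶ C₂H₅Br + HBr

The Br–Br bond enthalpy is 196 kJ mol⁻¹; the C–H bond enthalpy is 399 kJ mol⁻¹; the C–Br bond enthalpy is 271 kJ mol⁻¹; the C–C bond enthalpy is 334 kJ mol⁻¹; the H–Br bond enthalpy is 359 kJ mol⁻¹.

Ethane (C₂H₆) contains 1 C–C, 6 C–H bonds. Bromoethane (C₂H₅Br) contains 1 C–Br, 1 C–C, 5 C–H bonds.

ΔH ≈ −35 kJ

Bonds broken (reactants):
  Br–Br: 1 × 196 = 196
  C–C: 1 × 334 = 334
  C–H: 6 × 399 = 2394
  Σ(broken) = 2924 kJ
Bonds formed (products):
  C–Br: 1 × 271 = 271
  C–C: 1 × 334 = 334
  C–H: 5 × 399 = 1995
  H–Br: 1 × 359 = 359
  Σ(formed) = 2959 kJ
ΔH = Σ(broken) − Σ(formed) = 2924 − 2959 = −35 kJ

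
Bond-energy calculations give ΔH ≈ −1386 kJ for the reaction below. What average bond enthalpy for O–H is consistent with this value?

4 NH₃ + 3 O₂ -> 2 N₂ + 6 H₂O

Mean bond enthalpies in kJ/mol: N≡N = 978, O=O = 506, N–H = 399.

D(O–H) ≈ 478 kJ/mol

Let D be the O–H bond energy.
Σ(broken) = 12×399 + 3×506 = 6306
Σ(formed) = 2×978 + 12×D = 1956 + 12D
ΔH = Σ(broken) − Σ(formed) = (6306) − (1956 + 12D) = +4350 − 12D
Setting this equal to −1386 kJ gives 12D = 5736, so D = 478 kJ/mol.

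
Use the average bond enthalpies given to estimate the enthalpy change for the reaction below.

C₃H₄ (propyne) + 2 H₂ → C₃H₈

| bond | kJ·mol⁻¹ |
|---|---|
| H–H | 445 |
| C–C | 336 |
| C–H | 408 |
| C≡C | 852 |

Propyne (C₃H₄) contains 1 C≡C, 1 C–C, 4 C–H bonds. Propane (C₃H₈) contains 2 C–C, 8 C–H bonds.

Bonds broken (reactants):
  C≡C: 1 × 852 = 852
  C–C: 1 × 336 = 336
  C–H: 4 × 408 = 1632
  H–H: 2 × 445 = 890
  Σ(broken) = 3710 kJ
Bonds formed (products):
  C–C: 2 × 336 = 672
  C–H: 8 × 408 = 3264
  Σ(formed) = 3936 kJ
ΔH = Σ(broken) − Σ(formed) = 3710 − 3936 = −226 kJ

ΔH ≈ −226 kJ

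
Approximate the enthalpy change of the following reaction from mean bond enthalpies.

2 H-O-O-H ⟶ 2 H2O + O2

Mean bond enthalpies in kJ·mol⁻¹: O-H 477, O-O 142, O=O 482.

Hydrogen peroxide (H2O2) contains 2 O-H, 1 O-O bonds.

Bonds broken (reactants):
  O-H: 4 × 477 = 1908
  O-O: 2 × 142 = 284
  Σ(broken) = 2192 kJ
Bonds formed (products):
  O-H: 4 × 477 = 1908
  O=O: 1 × 482 = 482
  Σ(formed) = 2390 kJ
ΔH = Σ(broken) − Σ(formed) = 2192 − 2390 = −198 kJ

ΔH ≈ −198 kJ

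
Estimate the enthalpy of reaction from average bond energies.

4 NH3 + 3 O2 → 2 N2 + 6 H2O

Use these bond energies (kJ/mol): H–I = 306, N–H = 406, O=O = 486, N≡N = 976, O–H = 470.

Bonds broken (reactants):
  N–H: 12 × 406 = 4872
  O=O: 3 × 486 = 1458
  Σ(broken) = 6330 kJ
Bonds formed (products):
  N≡N: 2 × 976 = 1952
  O–H: 12 × 470 = 5640
  Σ(formed) = 7592 kJ
ΔH = Σ(broken) − Σ(formed) = 6330 − 7592 = −1262 kJ

ΔH ≈ −1262 kJ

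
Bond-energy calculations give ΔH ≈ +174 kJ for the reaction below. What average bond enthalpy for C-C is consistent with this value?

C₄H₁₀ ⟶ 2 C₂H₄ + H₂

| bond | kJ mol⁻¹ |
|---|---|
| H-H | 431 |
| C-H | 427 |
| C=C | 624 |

Let D be the C-C bond energy.
Σ(broken) = 3×D + 10×427 = 4270 + 3D
Σ(formed) = 8×427 + 2×624 + 1×431 = 5095
ΔH = Σ(broken) − Σ(formed) = (4270 + 3D) − (5095) = −825 + 3D
Setting this equal to +174 kJ gives 3D = 999, so D = 333 kJ/mol.

D(C-C) ≈ 333 kJ/mol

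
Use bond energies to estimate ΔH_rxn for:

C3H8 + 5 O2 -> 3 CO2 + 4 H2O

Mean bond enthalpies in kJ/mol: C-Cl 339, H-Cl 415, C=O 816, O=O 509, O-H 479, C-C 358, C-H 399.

Bonds broken (reactants):
  C-C: 2 × 358 = 716
  C-H: 8 × 399 = 3192
  O=O: 5 × 509 = 2545
  Σ(broken) = 6453 kJ
Bonds formed (products):
  C=O: 6 × 816 = 4896
  O-H: 8 × 479 = 3832
  Σ(formed) = 8728 kJ
ΔH = Σ(broken) − Σ(formed) = 6453 − 8728 = −2275 kJ

ΔH ≈ −2275 kJ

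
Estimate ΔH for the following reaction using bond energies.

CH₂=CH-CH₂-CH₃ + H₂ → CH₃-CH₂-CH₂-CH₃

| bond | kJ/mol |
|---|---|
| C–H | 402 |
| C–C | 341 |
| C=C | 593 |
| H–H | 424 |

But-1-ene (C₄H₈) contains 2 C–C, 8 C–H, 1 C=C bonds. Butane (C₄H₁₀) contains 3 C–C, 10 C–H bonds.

ΔH ≈ −128 kJ

Bonds broken (reactants):
  C–C: 2 × 341 = 682
  C–H: 8 × 402 = 3216
  C=C: 1 × 593 = 593
  H–H: 1 × 424 = 424
  Σ(broken) = 4915 kJ
Bonds formed (products):
  C–C: 3 × 341 = 1023
  C–H: 10 × 402 = 4020
  Σ(formed) = 5043 kJ
ΔH = Σ(broken) − Σ(formed) = 4915 − 5043 = −128 kJ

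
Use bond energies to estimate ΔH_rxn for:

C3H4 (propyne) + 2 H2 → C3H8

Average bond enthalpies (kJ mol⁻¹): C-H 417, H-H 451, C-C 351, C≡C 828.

Bonds broken (reactants):
  C≡C: 1 × 828 = 828
  C-C: 1 × 351 = 351
  C-H: 4 × 417 = 1668
  H-H: 2 × 451 = 902
  Σ(broken) = 3749 kJ
Bonds formed (products):
  C-C: 2 × 351 = 702
  C-H: 8 × 417 = 3336
  Σ(formed) = 4038 kJ
ΔH = Σ(broken) − Σ(formed) = 3749 − 4038 = −289 kJ

ΔH ≈ −289 kJ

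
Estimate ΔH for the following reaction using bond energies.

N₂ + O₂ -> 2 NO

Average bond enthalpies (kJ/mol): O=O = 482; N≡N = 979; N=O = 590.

ΔH ≈ +281 kJ

Bonds broken (reactants):
  N≡N: 1 × 979 = 979
  O=O: 1 × 482 = 482
  Σ(broken) = 1461 kJ
Bonds formed (products):
  N=O: 2 × 590 = 1180
  Σ(formed) = 1180 kJ
ΔH = Σ(broken) − Σ(formed) = 1461 − 1180 = +281 kJ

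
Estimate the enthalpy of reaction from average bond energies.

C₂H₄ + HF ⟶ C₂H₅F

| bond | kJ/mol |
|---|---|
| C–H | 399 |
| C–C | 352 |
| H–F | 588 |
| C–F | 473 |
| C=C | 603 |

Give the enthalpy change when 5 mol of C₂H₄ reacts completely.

ΔH = −165 kJ

Bonds broken (reactants):
  C–H: 4 × 399 = 1596
  C=C: 1 × 603 = 603
  H–F: 1 × 588 = 588
  Σ(broken) = 2787 kJ
Bonds formed (products):
  C–C: 1 × 352 = 352
  C–F: 1 × 473 = 473
  C–H: 5 × 399 = 1995
  Σ(formed) = 2820 kJ
ΔH = Σ(broken) − Σ(formed) = 2787 − 2820 = −33 kJ
For 5× the reaction as written: 5 × (−33) = −165 kJ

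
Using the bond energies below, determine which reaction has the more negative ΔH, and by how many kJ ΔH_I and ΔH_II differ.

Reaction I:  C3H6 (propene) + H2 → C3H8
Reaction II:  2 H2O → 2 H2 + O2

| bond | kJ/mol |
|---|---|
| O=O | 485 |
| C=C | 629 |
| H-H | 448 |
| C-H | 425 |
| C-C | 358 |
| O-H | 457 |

Reaction I:
  Bonds broken (reactants):
    C-C: 1 × 358 = 358
    C-H: 6 × 425 = 2550
    C=C: 1 × 629 = 629
    H-H: 1 × 448 = 448
    Σ(broken) = 3985 kJ
  Bonds formed (products):
    C-C: 2 × 358 = 716
    C-H: 8 × 425 = 3400
    Σ(formed) = 4116 kJ
  ΔH_I = 3985 − 4116 = −131 kJ
Reaction II:
  Bonds broken (reactants):
    O-H: 4 × 457 = 1828
    Σ(broken) = 1828 kJ
  Bonds formed (products):
    H-H: 2 × 448 = 896
    O=O: 1 × 485 = 485
    Σ(formed) = 1381 kJ
  ΔH_II = 1828 − 1381 = +447 kJ
ΔH_I − ΔH_II = −578 kJ, so reaction I has the more negative ΔH; |ΔH_I − ΔH_II| = 578 kJ.

Reaction I, by 578 kJ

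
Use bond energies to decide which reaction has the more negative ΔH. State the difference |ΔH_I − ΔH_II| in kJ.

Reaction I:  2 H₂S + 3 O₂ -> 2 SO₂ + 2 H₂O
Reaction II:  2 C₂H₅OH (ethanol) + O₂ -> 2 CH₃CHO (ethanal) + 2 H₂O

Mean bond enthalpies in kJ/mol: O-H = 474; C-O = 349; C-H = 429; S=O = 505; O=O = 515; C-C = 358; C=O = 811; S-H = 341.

Reaction I, by 508 kJ

Reaction I:
  Bonds broken (reactants):
    O=O: 3 × 515 = 1545
    S-H: 4 × 341 = 1364
    Σ(broken) = 2909 kJ
  Bonds formed (products):
    O-H: 4 × 474 = 1896
    S=O: 4 × 505 = 2020
    Σ(formed) = 3916 kJ
  ΔH_I = 2909 − 3916 = −1007 kJ
Reaction II:
  Bonds broken (reactants):
    C-C: 2 × 358 = 716
    C-H: 10 × 429 = 4290
    C-O: 2 × 349 = 698
    O-H: 2 × 474 = 948
    O=O: 1 × 515 = 515
    Σ(broken) = 7167 kJ
  Bonds formed (products):
    C-C: 2 × 358 = 716
    C-H: 8 × 429 = 3432
    C=O: 2 × 811 = 1622
    O-H: 4 × 474 = 1896
    Σ(formed) = 7666 kJ
  ΔH_II = 7167 − 7666 = −499 kJ
ΔH_I − ΔH_II = −508 kJ, so reaction I has the more negative ΔH; |ΔH_I − ΔH_II| = 508 kJ.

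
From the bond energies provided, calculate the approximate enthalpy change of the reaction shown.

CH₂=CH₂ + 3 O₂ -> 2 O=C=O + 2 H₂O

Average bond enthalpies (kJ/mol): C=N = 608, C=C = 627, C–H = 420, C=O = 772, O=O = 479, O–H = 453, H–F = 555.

ΔH ≈ −1156 kJ

Bonds broken (reactants):
  C–H: 4 × 420 = 1680
  C=C: 1 × 627 = 627
  O=O: 3 × 479 = 1437
  Σ(broken) = 3744 kJ
Bonds formed (products):
  C=O: 4 × 772 = 3088
  O–H: 4 × 453 = 1812
  Σ(formed) = 4900 kJ
ΔH = Σ(broken) − Σ(formed) = 3744 − 4900 = −1156 kJ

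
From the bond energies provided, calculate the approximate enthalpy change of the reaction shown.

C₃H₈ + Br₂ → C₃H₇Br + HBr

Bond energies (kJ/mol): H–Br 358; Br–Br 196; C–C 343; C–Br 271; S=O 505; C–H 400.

ΔH ≈ −33 kJ

Bonds broken (reactants):
  Br–Br: 1 × 196 = 196
  C–C: 2 × 343 = 686
  C–H: 8 × 400 = 3200
  Σ(broken) = 4082 kJ
Bonds formed (products):
  C–Br: 1 × 271 = 271
  C–C: 2 × 343 = 686
  C–H: 7 × 400 = 2800
  H–Br: 1 × 358 = 358
  Σ(formed) = 4115 kJ
ΔH = Σ(broken) − Σ(formed) = 4082 − 4115 = −33 kJ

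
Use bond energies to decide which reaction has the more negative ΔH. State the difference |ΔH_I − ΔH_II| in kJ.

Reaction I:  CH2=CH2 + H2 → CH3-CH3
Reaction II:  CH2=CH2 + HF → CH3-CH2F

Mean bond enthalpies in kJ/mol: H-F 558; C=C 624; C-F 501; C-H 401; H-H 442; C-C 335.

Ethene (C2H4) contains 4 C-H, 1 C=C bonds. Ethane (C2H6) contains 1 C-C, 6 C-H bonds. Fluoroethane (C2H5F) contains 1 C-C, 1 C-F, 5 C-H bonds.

Reaction I, by 16 kJ

Reaction I:
  Bonds broken (reactants):
    C-H: 4 × 401 = 1604
    C=C: 1 × 624 = 624
    H-H: 1 × 442 = 442
    Σ(broken) = 2670 kJ
  Bonds formed (products):
    C-C: 1 × 335 = 335
    C-H: 6 × 401 = 2406
    Σ(formed) = 2741 kJ
  ΔH_I = 2670 − 2741 = −71 kJ
Reaction II:
  Bonds broken (reactants):
    C-H: 4 × 401 = 1604
    C=C: 1 × 624 = 624
    H-F: 1 × 558 = 558
    Σ(broken) = 2786 kJ
  Bonds formed (products):
    C-C: 1 × 335 = 335
    C-F: 1 × 501 = 501
    C-H: 5 × 401 = 2005
    Σ(formed) = 2841 kJ
  ΔH_II = 2786 − 2841 = −55 kJ
ΔH_I − ΔH_II = −16 kJ, so reaction I has the more negative ΔH; |ΔH_I − ΔH_II| = 16 kJ.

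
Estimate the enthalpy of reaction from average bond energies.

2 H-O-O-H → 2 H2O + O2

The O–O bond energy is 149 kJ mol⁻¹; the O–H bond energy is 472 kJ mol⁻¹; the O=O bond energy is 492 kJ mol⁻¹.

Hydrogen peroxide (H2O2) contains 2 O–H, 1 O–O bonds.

ΔH ≈ −194 kJ

Bonds broken (reactants):
  O–H: 4 × 472 = 1888
  O–O: 2 × 149 = 298
  Σ(broken) = 2186 kJ
Bonds formed (products):
  O–H: 4 × 472 = 1888
  O=O: 1 × 492 = 492
  Σ(formed) = 2380 kJ
ΔH = Σ(broken) − Σ(formed) = 2186 − 2380 = −194 kJ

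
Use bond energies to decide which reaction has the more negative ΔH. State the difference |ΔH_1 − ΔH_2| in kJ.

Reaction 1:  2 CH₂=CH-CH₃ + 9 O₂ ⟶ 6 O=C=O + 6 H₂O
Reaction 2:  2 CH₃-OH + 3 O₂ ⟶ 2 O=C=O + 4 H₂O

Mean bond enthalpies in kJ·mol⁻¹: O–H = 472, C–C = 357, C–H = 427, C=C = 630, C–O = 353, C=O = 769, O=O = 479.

Reaction 1:
  Bonds broken (reactants):
    C–C: 2 × 357 = 714
    C–H: 12 × 427 = 5124
    C=C: 2 × 630 = 1260
    O=O: 9 × 479 = 4311
    Σ(broken) = 11409 kJ
  Bonds formed (products):
    C=O: 12 × 769 = 9228
    O–H: 12 × 472 = 5664
    Σ(formed) = 14892 kJ
  ΔH_1 = 11409 − 14892 = −3483 kJ
Reaction 2:
  Bonds broken (reactants):
    C–H: 6 × 427 = 2562
    C–O: 2 × 353 = 706
    O–H: 2 × 472 = 944
    O=O: 3 × 479 = 1437
    Σ(broken) = 5649 kJ
  Bonds formed (products):
    C=O: 4 × 769 = 3076
    O–H: 8 × 472 = 3776
    Σ(formed) = 6852 kJ
  ΔH_2 = 5649 − 6852 = −1203 kJ
ΔH_1 − ΔH_2 = −2280 kJ, so reaction 1 has the more negative ΔH; |ΔH_1 − ΔH_2| = 2280 kJ.

Reaction 1, by 2280 kJ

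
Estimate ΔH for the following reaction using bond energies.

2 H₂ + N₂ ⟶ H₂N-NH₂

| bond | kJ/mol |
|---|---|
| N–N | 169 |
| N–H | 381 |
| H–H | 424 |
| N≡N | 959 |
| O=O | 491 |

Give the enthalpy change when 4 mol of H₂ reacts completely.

ΔH = +228 kJ

Bonds broken (reactants):
  H–H: 2 × 424 = 848
  N≡N: 1 × 959 = 959
  Σ(broken) = 1807 kJ
Bonds formed (products):
  N–H: 4 × 381 = 1524
  N–N: 1 × 169 = 169
  Σ(formed) = 1693 kJ
ΔH = Σ(broken) − Σ(formed) = 1807 − 1693 = +114 kJ
For 2× the reaction as written: 2 × (+114) = +228 kJ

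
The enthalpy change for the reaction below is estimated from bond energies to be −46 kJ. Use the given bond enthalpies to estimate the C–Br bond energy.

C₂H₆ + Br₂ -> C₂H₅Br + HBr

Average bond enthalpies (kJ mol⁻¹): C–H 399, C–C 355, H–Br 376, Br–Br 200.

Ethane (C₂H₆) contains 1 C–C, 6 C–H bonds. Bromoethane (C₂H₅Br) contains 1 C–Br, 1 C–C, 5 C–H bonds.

Let D be the C–Br bond energy.
Σ(broken) = 1×200 + 1×355 + 6×399 = 2949
Σ(formed) = 1×D + 1×355 + 5×399 + 1×376 = 2726 + D
ΔH = Σ(broken) − Σ(formed) = (2949) − (2726 + D) = +223 − D
Setting this equal to −46 kJ gives D = 269 kJ/mol.

D(C–Br) ≈ 269 kJ/mol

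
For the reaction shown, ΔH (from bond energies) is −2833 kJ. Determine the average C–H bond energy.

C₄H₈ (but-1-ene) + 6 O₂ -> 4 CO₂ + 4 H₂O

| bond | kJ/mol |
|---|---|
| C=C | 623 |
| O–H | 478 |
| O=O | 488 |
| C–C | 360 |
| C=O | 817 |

D(C–H) ≈ 407 kJ/mol

Let D be the C–H bond energy.
Σ(broken) = 2×360 + 8×D + 1×623 + 6×488 = 4271 + 8D
Σ(formed) = 8×817 + 8×478 = 10360
ΔH = Σ(broken) − Σ(formed) = (4271 + 8D) − (10360) = −6089 + 8D
Setting this equal to −2833 kJ gives 8D = 3256, so D = 407 kJ/mol.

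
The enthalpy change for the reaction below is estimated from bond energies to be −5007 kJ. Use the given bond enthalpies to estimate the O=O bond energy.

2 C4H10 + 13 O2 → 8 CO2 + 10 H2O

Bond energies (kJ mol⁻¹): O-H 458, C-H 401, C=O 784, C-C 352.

Let D be the O=O bond energy.
Σ(broken) = 6×352 + 20×401 + 13×D = 10132 + 13D
Σ(formed) = 16×784 + 20×458 = 21704
ΔH = Σ(broken) − Σ(formed) = (10132 + 13D) − (21704) = −11572 + 13D
Setting this equal to −5007 kJ gives 13D = 6565, so D = 505 kJ/mol.

D(O=O) ≈ 505 kJ/mol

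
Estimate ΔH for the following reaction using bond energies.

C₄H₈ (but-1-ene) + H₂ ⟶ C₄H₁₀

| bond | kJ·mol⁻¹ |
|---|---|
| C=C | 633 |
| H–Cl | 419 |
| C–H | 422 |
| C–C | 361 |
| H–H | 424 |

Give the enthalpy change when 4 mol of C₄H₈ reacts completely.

Bonds broken (reactants):
  C–C: 2 × 361 = 722
  C–H: 8 × 422 = 3376
  C=C: 1 × 633 = 633
  H–H: 1 × 424 = 424
  Σ(broken) = 5155 kJ
Bonds formed (products):
  C–C: 3 × 361 = 1083
  C–H: 10 × 422 = 4220
  Σ(formed) = 5303 kJ
ΔH = Σ(broken) − Σ(formed) = 5155 − 5303 = −148 kJ
For 4× the reaction as written: 4 × (−148) = −592 kJ

ΔH = −592 kJ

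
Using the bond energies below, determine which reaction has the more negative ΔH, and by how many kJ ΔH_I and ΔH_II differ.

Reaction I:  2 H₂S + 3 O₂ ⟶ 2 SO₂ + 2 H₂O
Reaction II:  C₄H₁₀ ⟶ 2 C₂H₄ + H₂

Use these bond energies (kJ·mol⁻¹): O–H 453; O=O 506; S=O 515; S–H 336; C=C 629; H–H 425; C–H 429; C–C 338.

Reaction I, by 1199 kJ

Reaction I:
  Bonds broken (reactants):
    O=O: 3 × 506 = 1518
    S–H: 4 × 336 = 1344
    Σ(broken) = 2862 kJ
  Bonds formed (products):
    O–H: 4 × 453 = 1812
    S=O: 4 × 515 = 2060
    Σ(formed) = 3872 kJ
  ΔH_I = 2862 − 3872 = −1010 kJ
Reaction II:
  Bonds broken (reactants):
    C–C: 3 × 338 = 1014
    C–H: 10 × 429 = 4290
    Σ(broken) = 5304 kJ
  Bonds formed (products):
    C–H: 8 × 429 = 3432
    C=C: 2 × 629 = 1258
    H–H: 1 × 425 = 425
    Σ(formed) = 5115 kJ
  ΔH_II = 5304 − 5115 = +189 kJ
ΔH_I − ΔH_II = −1199 kJ, so reaction I has the more negative ΔH; |ΔH_I − ΔH_II| = 1199 kJ.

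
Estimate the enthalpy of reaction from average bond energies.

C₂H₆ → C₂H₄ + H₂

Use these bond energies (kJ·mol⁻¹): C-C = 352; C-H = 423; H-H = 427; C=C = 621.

Bonds broken (reactants):
  C-C: 1 × 352 = 352
  C-H: 6 × 423 = 2538
  Σ(broken) = 2890 kJ
Bonds formed (products):
  C-H: 4 × 423 = 1692
  C=C: 1 × 621 = 621
  H-H: 1 × 427 = 427
  Σ(formed) = 2740 kJ
ΔH = Σ(broken) − Σ(formed) = 2890 − 2740 = +150 kJ

ΔH ≈ +150 kJ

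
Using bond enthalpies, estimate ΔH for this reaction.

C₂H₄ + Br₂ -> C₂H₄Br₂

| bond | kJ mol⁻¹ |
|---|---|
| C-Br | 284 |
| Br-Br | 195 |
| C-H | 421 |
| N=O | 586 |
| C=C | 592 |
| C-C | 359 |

ΔH ≈ −140 kJ

Bonds broken (reactants):
  Br-Br: 1 × 195 = 195
  C-H: 4 × 421 = 1684
  C=C: 1 × 592 = 592
  Σ(broken) = 2471 kJ
Bonds formed (products):
  C-Br: 2 × 284 = 568
  C-C: 1 × 359 = 359
  C-H: 4 × 421 = 1684
  Σ(formed) = 2611 kJ
ΔH = Σ(broken) − Σ(formed) = 2471 − 2611 = −140 kJ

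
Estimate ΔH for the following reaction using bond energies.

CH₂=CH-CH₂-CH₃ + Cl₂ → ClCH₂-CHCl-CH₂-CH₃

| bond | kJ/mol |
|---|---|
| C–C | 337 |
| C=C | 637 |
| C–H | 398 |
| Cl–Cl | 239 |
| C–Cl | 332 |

ΔH ≈ −125 kJ

Bonds broken (reactants):
  C–C: 2 × 337 = 674
  C–H: 8 × 398 = 3184
  C=C: 1 × 637 = 637
  Cl–Cl: 1 × 239 = 239
  Σ(broken) = 4734 kJ
Bonds formed (products):
  C–C: 3 × 337 = 1011
  C–Cl: 2 × 332 = 664
  C–H: 8 × 398 = 3184
  Σ(formed) = 4859 kJ
ΔH = Σ(broken) − Σ(formed) = 4734 − 4859 = −125 kJ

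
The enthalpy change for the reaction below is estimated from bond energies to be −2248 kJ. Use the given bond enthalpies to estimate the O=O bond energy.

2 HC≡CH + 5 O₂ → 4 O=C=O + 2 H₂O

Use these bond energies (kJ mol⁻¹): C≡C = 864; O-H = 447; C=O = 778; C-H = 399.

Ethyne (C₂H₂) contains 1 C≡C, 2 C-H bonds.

D(O=O) ≈ 488 kJ/mol

Let D be the O=O bond energy.
Σ(broken) = 2×864 + 4×399 + 5×D = 3324 + 5D
Σ(formed) = 8×778 + 4×447 = 8012
ΔH = Σ(broken) − Σ(formed) = (3324 + 5D) − (8012) = −4688 + 5D
Setting this equal to −2248 kJ gives 5D = 2440, so D = 488 kJ/mol.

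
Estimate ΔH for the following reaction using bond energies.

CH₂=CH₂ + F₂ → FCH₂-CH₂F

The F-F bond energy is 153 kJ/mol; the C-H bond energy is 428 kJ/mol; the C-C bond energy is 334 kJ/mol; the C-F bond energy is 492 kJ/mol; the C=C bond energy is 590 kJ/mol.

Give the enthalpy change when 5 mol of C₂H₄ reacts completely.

Bonds broken (reactants):
  C-H: 4 × 428 = 1712
  C=C: 1 × 590 = 590
  F-F: 1 × 153 = 153
  Σ(broken) = 2455 kJ
Bonds formed (products):
  C-C: 1 × 334 = 334
  C-F: 2 × 492 = 984
  C-H: 4 × 428 = 1712
  Σ(formed) = 3030 kJ
ΔH = Σ(broken) − Σ(formed) = 2455 − 3030 = −575 kJ
For 5× the reaction as written: 5 × (−575) = −2875 kJ

ΔH = −2875 kJ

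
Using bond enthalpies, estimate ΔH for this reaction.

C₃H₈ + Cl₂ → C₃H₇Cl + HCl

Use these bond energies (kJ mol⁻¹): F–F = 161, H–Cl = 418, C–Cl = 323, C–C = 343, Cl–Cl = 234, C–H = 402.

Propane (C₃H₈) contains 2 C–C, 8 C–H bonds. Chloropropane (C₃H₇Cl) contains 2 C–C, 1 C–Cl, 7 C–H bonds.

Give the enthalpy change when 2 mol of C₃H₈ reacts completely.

ΔH = −210 kJ

Bonds broken (reactants):
  C–C: 2 × 343 = 686
  C–H: 8 × 402 = 3216
  Cl–Cl: 1 × 234 = 234
  Σ(broken) = 4136 kJ
Bonds formed (products):
  C–C: 2 × 343 = 686
  C–Cl: 1 × 323 = 323
  C–H: 7 × 402 = 2814
  H–Cl: 1 × 418 = 418
  Σ(formed) = 4241 kJ
ΔH = Σ(broken) − Σ(formed) = 4136 − 4241 = −105 kJ
For 2× the reaction as written: 2 × (−105) = −210 kJ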